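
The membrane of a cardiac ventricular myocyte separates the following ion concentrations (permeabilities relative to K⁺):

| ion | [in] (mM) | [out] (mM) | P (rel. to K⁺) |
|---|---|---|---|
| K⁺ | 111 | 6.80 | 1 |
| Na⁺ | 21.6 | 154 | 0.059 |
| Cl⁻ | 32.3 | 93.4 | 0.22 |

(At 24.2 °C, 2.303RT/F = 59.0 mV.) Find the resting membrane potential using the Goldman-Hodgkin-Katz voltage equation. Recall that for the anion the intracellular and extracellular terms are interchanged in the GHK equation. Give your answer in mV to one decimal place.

Vm = 59.0 · log₁₀[(Σ P·[cation]ₒ + Σ P·[anion]ᵢ) / (Σ P·[cation]ᵢ + Σ P·[anion]ₒ)]
Numerator = 1×6.80 + 0.059×154 + 0.22×32.3 = 22.99
Denominator = 1×111 + 0.059×21.6 + 0.22×93.4 = 132.8
Vm = 59.0 · log₁₀(0.1731) = 59.0 × (-0.7617) = -44.94 mV

-44.9 mV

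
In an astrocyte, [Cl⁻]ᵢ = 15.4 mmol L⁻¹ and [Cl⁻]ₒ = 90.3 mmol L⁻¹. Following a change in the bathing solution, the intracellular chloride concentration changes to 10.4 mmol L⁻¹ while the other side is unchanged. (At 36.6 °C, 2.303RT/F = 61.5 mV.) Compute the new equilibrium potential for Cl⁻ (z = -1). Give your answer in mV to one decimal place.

After the shift: [Cl⁻]_out = 90.3, [Cl⁻]_in = 10.4 mmol L⁻¹.
E_new = (61.5/-1)·log₁₀(90.3/10.4) = -61.50 · (0.9387) = -57.73 mV

-57.7 mV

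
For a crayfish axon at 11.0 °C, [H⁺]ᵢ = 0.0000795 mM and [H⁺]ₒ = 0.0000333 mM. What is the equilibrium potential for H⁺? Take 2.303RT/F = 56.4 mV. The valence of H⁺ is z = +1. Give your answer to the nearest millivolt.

E = (56.4/z) · log₁₀([H⁺]_out/[H⁺]_in) with z = +1.
= (56.4/1) · log₁₀(0.0000333/0.0000795) = 56.40 · log₁₀(0.4189)
= 56.40 · (-0.3779) = -21.31 mV

-21 mV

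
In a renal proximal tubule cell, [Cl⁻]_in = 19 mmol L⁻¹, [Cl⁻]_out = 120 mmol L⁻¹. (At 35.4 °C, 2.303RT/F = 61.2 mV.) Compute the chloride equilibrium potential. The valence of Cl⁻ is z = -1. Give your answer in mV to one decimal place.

-49.0 mV

E = (61.2/z) · log₁₀([Cl⁻]_out/[Cl⁻]_in) with z = -1.
For an anion, dividing by z = -1 reverses the sign.
= (61.2/-1) · log₁₀(120/19) = -61.20 · log₁₀(6.316)
= -61.20 · (0.8004) = -48.99 mV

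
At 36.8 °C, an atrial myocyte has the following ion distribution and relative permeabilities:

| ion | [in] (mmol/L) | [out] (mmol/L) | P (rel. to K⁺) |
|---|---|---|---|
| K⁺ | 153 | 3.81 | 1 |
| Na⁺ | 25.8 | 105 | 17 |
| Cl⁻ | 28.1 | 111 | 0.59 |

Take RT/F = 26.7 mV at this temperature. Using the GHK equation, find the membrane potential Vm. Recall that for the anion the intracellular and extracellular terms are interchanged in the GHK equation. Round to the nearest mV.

Vm = 26.7 · ln[(Σ P·[cation]ₒ + Σ P·[anion]ᵢ) / (Σ P·[cation]ᵢ + Σ P·[anion]ₒ)]
Numerator = 1×3.81 + 17×105 + 0.59×28.1 = 1805
Denominator = 1×153 + 17×25.8 + 0.59×111 = 657.1
Vm = 26.7 · ln(2.7476) = 26.7 × (1.0107) = 26.99 mV

27 mV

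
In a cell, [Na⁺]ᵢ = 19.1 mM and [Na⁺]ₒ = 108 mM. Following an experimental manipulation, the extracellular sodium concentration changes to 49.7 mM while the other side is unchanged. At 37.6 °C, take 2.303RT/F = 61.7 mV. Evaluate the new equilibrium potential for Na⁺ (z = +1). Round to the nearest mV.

26 mV

After the shift: [Na⁺]_out = 49.7, [Na⁺]_in = 19.1 mM.
E_new = (61.7/1)·log₁₀(49.7/19.1) = 61.70 · (0.4153) = 25.63 mV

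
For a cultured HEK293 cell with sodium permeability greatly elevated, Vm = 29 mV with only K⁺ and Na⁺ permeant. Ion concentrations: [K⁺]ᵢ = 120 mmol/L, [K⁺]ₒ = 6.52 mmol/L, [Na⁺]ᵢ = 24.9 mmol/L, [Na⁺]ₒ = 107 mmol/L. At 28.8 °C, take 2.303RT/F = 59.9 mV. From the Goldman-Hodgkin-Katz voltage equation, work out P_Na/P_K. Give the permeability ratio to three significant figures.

11.6

Let α = P_Na/P_K. GHK: Vm = 59.9·log₁₀[(Kₒ + α·Naₒ)/(Kᵢ + α·Naᵢ)].
10^(Vm/59.9) = 10^(29.0/59.9) = 3.0489
So 3.0489·(Kᵢ + α·Naᵢ) = Kₒ + α·Naₒ → α = (3.0489·120.0 − 6.52) / (107.0 − 3.0489·24.9)
α = (365.9 − 6.52) / (107.0 − 75.92) = 359.3/31.08 = 11.56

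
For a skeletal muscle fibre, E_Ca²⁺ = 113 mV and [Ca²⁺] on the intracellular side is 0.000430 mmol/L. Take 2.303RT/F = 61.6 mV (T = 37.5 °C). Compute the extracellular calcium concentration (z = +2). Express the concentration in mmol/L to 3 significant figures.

2.01 mmol/L

Nernst: E = (61.6/2) · log₁₀([out]/[in]), so log₁₀([out]/[in]) = 113.0 × 2 / 61.6 = 3.6688.
[out]/[in] = 10^(3.6688) = 4665.
[out] = 4665 × 0.000430 = 2.006 mmol/L.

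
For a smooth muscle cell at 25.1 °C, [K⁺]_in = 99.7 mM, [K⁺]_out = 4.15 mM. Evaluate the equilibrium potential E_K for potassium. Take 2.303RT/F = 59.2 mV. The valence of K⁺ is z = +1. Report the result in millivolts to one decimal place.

E = (59.2/z) · log₁₀([K⁺]_out/[K⁺]_in) with z = +1.
= (59.2/1) · log₁₀(4.15/99.7) = 59.20 · log₁₀(0.04162)
= 59.20 · (-1.3806) = -81.73 mV

-81.7 mV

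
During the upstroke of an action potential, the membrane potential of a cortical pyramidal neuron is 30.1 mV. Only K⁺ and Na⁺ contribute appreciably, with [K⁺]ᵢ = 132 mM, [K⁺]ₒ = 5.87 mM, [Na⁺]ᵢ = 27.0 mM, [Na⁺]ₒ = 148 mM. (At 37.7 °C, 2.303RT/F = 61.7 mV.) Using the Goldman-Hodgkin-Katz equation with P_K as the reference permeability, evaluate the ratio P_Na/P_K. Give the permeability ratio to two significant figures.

Let α = P_Na/P_K. GHK: Vm = 61.7·log₁₀[(Kₒ + α·Naₒ)/(Kᵢ + α·Naᵢ)].
10^(Vm/61.7) = 10^(30.1/61.7) = 3.075
So 3.075·(Kᵢ + α·Naᵢ) = Kₒ + α·Naₒ → α = (3.075·132.0 − 5.87) / (148.0 − 3.075·27.0)
α = (405.9 − 5.87) / (148.0 − 83.02) = 400/64.98 = 6.157

6.2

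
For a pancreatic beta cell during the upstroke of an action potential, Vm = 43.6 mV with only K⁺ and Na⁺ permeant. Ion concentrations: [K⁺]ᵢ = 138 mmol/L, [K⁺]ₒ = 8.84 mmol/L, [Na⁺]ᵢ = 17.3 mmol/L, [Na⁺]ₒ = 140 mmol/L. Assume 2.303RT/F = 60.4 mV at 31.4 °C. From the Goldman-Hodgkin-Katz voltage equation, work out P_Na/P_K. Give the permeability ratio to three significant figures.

14.7

Let α = P_Na/P_K. GHK: Vm = 60.4·log₁₀[(Kₒ + α·Naₒ)/(Kᵢ + α·Naᵢ)].
10^(Vm/60.4) = 10^(43.6/60.4) = 5.2705
So 5.2705·(Kᵢ + α·Naᵢ) = Kₒ + α·Naₒ → α = (5.2705·138.0 − 8.84) / (140.0 − 5.2705·17.3)
α = (727.3 − 8.84) / (140.0 − 91.18) = 718.5/48.82 = 14.72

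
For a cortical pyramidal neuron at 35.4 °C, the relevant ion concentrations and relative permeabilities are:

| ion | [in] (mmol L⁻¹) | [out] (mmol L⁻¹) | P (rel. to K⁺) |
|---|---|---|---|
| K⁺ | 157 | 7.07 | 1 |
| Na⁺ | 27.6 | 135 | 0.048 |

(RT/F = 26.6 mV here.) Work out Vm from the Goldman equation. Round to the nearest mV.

-65 mV

Vm = 26.6 · ln[(Σ P·[cation]ₒ + Σ P·[anion]ᵢ) / (Σ P·[cation]ᵢ + Σ P·[anion]ₒ)]
Numerator = 1×7.07 + 0.048×135 = 13.55
Denominator = 1×157 + 0.048×27.6 = 158.3
Vm = 26.6 · ln(0.085584) = 26.6 × (-2.4583) = -65.39 mV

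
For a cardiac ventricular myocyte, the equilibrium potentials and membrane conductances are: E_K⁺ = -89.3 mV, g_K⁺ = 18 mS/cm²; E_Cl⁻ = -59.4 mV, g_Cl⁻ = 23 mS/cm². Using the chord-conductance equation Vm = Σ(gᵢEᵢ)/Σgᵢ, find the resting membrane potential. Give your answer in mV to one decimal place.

-72.5 mV

Σ gᵢEᵢ = 18·(-89.3) + 23·(-59.4) = -2973.60
Σ gᵢ = 18 + 23 = 41
Vm = -2973.60 / 41 = -72.53 mV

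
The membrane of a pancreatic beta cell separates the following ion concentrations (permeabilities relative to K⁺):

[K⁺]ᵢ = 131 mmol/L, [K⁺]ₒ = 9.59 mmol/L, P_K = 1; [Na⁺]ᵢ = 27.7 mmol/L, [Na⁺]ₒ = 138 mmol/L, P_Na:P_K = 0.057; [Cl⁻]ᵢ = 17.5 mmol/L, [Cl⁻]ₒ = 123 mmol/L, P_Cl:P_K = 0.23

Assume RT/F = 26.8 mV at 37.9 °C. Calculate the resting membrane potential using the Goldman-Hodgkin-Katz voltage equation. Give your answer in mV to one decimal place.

Vm = 26.8 · ln[(Σ P·[cation]ₒ + Σ P·[anion]ᵢ) / (Σ P·[cation]ᵢ + Σ P·[anion]ₒ)]
Numerator = 1×9.59 + 0.057×138 + 0.23×17.5 = 21.48
Denominator = 1×131 + 0.057×27.7 + 0.23×123 = 160.9
Vm = 26.8 · ln(0.13353) = 26.8 × (-2.0134) = -53.96 mV

-54.0 mV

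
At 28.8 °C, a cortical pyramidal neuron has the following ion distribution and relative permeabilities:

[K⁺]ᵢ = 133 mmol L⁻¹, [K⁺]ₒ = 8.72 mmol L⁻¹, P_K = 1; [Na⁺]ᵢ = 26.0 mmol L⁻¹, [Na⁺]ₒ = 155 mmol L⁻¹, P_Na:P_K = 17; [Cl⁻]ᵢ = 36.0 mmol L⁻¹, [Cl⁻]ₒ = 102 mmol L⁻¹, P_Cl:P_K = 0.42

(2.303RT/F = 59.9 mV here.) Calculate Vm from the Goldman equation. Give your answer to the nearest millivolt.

38 mV

Vm = 59.9 · log₁₀[(Σ P·[cation]ₒ + Σ P·[anion]ᵢ) / (Σ P·[cation]ᵢ + Σ P·[anion]ₒ)]
Numerator = 1×8.72 + 17×155 + 0.42×36.0 = 2659
Denominator = 1×133 + 17×26.0 + 0.42×102 = 617.8
Vm = 59.9 · log₁₀(4.3034) = 59.9 × (0.6338) = 37.97 mV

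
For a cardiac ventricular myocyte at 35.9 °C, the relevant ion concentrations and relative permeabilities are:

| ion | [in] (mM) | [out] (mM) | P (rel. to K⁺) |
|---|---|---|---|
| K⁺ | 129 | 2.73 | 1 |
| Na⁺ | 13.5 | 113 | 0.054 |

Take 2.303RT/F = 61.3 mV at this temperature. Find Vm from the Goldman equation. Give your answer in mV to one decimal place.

-71.5 mV

Vm = 61.3 · log₁₀[(Σ P·[cation]ₒ + Σ P·[anion]ᵢ) / (Σ P·[cation]ᵢ + Σ P·[anion]ₒ)]
Numerator = 1×2.73 + 0.054×113 = 8.832
Denominator = 1×129 + 0.054×13.5 = 129.7
Vm = 61.3 · log₁₀(0.06808) = 61.3 × (-1.1670) = -71.54 mV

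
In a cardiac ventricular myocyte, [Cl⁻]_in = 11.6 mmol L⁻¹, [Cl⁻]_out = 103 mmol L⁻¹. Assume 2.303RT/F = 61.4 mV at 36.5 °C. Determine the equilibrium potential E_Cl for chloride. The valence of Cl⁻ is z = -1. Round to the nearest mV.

-58 mV

E = (61.4/z) · log₁₀([Cl⁻]_out/[Cl⁻]_in) with z = -1.
For an anion, dividing by z = -1 reverses the sign.
= (61.4/-1) · log₁₀(103/11.6) = -61.40 · log₁₀(8.879)
= -61.40 · (0.9484) = -58.23 mV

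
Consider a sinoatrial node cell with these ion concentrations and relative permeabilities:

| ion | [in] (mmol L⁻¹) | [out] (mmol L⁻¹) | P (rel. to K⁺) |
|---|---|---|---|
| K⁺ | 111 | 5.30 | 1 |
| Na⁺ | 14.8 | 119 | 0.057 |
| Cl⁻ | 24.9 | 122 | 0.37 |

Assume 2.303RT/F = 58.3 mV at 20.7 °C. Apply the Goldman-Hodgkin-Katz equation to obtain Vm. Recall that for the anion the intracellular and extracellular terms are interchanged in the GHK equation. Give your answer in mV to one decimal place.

-50.6 mV

Vm = 58.3 · log₁₀[(Σ P·[cation]ₒ + Σ P·[anion]ᵢ) / (Σ P·[cation]ᵢ + Σ P·[anion]ₒ)]
Numerator = 1×5.30 + 0.057×119 + 0.37×24.9 = 21.3
Denominator = 1×111 + 0.057×14.8 + 0.37×122 = 157
Vm = 58.3 · log₁₀(0.13566) = 58.3 × (-0.8676) = -50.58 mV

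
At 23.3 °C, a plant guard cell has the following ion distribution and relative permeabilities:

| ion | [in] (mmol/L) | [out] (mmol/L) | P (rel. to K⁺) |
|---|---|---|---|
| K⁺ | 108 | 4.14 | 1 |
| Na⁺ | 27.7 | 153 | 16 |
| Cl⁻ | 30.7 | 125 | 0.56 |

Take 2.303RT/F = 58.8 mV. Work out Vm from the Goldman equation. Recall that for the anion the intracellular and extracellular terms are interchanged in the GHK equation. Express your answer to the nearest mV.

Vm = 58.8 · log₁₀[(Σ P·[cation]ₒ + Σ P·[anion]ᵢ) / (Σ P·[cation]ᵢ + Σ P·[anion]ₒ)]
Numerator = 1×4.14 + 16×153 + 0.56×30.7 = 2469
Denominator = 1×108 + 16×27.7 + 0.56×125 = 621.2
Vm = 58.8 · log₁₀(3.9751) = 58.8 × (0.5993) = 35.24 mV

35 mV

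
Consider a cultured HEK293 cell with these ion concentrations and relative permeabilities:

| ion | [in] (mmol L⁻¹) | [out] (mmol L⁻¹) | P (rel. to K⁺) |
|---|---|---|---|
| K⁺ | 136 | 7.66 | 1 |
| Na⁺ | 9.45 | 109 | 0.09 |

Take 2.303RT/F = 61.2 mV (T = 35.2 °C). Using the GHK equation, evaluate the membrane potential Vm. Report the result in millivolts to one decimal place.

Vm = 61.2 · log₁₀[(Σ P·[cation]ₒ + Σ P·[anion]ᵢ) / (Σ P·[cation]ᵢ + Σ P·[anion]ₒ)]
Numerator = 1×7.66 + 0.09×109 = 17.47
Denominator = 1×136 + 0.09×9.45 = 136.9
Vm = 61.2 · log₁₀(0.12766) = 61.2 × (-0.8940) = -54.71 mV

-54.7 mV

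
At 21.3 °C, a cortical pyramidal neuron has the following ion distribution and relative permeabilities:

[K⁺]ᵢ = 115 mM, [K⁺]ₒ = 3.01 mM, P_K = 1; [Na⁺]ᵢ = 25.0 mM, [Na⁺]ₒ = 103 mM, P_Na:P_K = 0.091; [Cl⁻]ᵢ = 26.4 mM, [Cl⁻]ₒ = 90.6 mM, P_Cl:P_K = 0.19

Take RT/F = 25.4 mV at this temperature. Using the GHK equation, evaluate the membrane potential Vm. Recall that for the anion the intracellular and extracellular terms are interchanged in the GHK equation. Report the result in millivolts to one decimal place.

-51.9 mV

Vm = 25.4 · ln[(Σ P·[cation]ₒ + Σ P·[anion]ᵢ) / (Σ P·[cation]ᵢ + Σ P·[anion]ₒ)]
Numerator = 1×3.01 + 0.091×103 + 0.19×26.4 = 17.4
Denominator = 1×115 + 0.091×25.0 + 0.19×90.6 = 134.5
Vm = 25.4 · ln(0.12937) = 25.4 × (-2.0451) = -51.94 mV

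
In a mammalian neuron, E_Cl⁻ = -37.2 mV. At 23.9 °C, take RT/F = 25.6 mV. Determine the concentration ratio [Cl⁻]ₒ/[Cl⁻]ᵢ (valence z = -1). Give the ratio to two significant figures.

ln([out]/[in]) = E·z/(25.6) = -37.2 × -1 / 25.6 = 1.4531
[out]/[in] = e^(1.4531) = 4.276

4.3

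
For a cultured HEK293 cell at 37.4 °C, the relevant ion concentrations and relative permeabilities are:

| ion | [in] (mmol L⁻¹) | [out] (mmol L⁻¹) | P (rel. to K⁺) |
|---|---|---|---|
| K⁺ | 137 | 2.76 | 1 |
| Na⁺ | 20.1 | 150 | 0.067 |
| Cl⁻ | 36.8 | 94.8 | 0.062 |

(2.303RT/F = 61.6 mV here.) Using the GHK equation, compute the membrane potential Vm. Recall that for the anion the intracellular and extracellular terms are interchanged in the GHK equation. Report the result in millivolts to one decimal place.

-60.4 mV

Vm = 61.6 · log₁₀[(Σ P·[cation]ₒ + Σ P·[anion]ᵢ) / (Σ P·[cation]ᵢ + Σ P·[anion]ₒ)]
Numerator = 1×2.76 + 0.067×150 + 0.062×36.8 = 15.09
Denominator = 1×137 + 0.067×20.1 + 0.062×94.8 = 144.2
Vm = 61.6 · log₁₀(0.10464) = 61.6 × (-0.9803) = -60.39 mV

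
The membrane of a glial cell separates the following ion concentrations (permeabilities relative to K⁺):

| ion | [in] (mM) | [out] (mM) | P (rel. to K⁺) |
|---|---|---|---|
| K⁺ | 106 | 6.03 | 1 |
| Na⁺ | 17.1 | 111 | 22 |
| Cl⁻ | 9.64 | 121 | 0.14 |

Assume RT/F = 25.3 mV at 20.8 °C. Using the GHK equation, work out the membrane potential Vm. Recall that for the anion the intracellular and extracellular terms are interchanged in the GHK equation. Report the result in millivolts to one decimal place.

Vm = 25.3 · ln[(Σ P·[cation]ₒ + Σ P·[anion]ᵢ) / (Σ P·[cation]ᵢ + Σ P·[anion]ₒ)]
Numerator = 1×6.03 + 22×111 + 0.14×9.64 = 2449
Denominator = 1×106 + 22×17.1 + 0.14×121 = 499.1
Vm = 25.3 · ln(4.9072) = 25.3 × (1.5907) = 40.24 mV

40.2 mV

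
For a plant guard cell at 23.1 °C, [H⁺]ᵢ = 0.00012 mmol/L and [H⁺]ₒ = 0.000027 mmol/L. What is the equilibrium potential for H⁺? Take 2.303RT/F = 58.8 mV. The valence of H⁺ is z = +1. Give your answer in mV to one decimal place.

E = (58.8/z) · log₁₀([H⁺]_out/[H⁺]_in) with z = +1.
= (58.8/1) · log₁₀(0.000027/0.00012) = 58.80 · log₁₀(0.225)
= 58.80 · (-0.6478) = -38.09 mV

-38.1 mV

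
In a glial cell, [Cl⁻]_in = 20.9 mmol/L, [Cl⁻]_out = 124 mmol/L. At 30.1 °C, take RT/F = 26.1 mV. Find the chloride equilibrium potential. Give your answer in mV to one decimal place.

-46.5 mV

E = (26.1/z) · ln([Cl⁻]_out/[Cl⁻]_in) with z = -1.
For an anion, dividing by z = -1 reverses the sign.
= (26.1/-1) · ln(124/20.9) = -26.10 · ln(5.933)
= -26.10 · (1.7805) = -46.47 mV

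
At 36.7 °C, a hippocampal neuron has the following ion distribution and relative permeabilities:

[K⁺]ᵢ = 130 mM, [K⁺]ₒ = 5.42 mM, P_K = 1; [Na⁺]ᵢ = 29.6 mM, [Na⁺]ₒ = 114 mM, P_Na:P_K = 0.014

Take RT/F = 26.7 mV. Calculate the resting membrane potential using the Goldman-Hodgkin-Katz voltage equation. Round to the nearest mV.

Vm = 26.7 · ln[(Σ P·[cation]ₒ + Σ P·[anion]ᵢ) / (Σ P·[cation]ᵢ + Σ P·[anion]ₒ)]
Numerator = 1×5.42 + 0.014×114 = 7.016
Denominator = 1×130 + 0.014×29.6 = 130.4
Vm = 26.7 · ln(0.053798) = 26.7 × (-2.9225) = -78.03 mV

-78 mV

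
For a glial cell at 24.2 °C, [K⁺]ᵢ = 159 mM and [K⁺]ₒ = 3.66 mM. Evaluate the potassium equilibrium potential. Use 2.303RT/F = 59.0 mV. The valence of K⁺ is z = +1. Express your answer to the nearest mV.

E = (59.0/z) · log₁₀([K⁺]_out/[K⁺]_in) with z = +1.
= (59.0/1) · log₁₀(3.66/159) = 59.00 · log₁₀(0.02302)
= 59.00 · (-1.6379) = -96.64 mV

-97 mV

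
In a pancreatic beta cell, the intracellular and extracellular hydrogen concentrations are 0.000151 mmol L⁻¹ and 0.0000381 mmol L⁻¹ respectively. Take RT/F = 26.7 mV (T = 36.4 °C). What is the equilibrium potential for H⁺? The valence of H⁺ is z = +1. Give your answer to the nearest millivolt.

E = (26.7/z) · ln([H⁺]_out/[H⁺]_in) with z = +1.
= (26.7/1) · ln(0.0000381/0.000151) = 26.70 · ln(0.2523)
= 26.70 · (-1.3771) = -36.77 mV

-37 mV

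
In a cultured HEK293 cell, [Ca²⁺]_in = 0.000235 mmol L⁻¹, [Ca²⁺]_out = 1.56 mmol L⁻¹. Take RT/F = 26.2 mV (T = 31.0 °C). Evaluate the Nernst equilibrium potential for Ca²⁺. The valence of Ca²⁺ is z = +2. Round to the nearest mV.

115 mV

E = (26.2/z) · ln([Ca²⁺]_out/[Ca²⁺]_in) with z = +2.
= (26.2/2) · ln(1.56/0.000235) = 13.10 · ln(6638)
= 13.10 · (8.8006) = 115.29 mV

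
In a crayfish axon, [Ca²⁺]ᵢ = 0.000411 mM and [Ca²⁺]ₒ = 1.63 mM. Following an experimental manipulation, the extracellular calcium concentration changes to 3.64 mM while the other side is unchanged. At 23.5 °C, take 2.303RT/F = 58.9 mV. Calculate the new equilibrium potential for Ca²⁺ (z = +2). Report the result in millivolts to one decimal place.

116.2 mV

After the shift: [Ca²⁺]_out = 3.64, [Ca²⁺]_in = 0.000411 mM.
E_new = (58.9/2)·log₁₀(3.64/0.000411) = 29.45 · (3.9473) = 116.25 mV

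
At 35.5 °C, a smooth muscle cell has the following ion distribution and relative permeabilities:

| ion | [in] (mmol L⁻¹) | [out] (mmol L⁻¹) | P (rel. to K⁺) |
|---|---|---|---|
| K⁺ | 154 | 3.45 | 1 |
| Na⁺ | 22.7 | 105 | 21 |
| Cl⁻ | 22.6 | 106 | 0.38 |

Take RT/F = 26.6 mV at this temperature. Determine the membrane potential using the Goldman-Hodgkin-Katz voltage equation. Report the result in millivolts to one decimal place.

Vm = 26.6 · ln[(Σ P·[cation]ₒ + Σ P·[anion]ᵢ) / (Σ P·[cation]ᵢ + Σ P·[anion]ₒ)]
Numerator = 1×3.45 + 21×105 + 0.38×22.6 = 2217
Denominator = 1×154 + 21×22.7 + 0.38×106 = 671
Vm = 26.6 · ln(3.3042) = 26.6 × (1.1952) = 31.79 mV

31.8 mV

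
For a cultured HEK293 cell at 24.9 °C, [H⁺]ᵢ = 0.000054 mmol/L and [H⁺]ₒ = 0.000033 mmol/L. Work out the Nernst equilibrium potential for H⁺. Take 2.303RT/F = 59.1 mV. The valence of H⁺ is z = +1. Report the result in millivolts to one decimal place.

E = (59.1/z) · log₁₀([H⁺]_out/[H⁺]_in) with z = +1.
= (59.1/1) · log₁₀(0.000033/0.000054) = 59.10 · log₁₀(0.6111)
= 59.10 · (-0.2139) = -12.64 mV

-12.6 mV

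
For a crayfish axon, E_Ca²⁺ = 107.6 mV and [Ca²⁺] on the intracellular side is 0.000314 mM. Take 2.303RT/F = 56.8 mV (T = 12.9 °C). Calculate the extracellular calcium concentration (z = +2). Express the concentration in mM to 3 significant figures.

1.93 mM

Nernst: E = (56.8/2) · log₁₀([out]/[in]), so log₁₀([out]/[in]) = 107.6 × 2 / 56.8 = 3.7887.
[out]/[in] = 10^(3.7887) = 6148.
[out] = 6148 × 0.000314 = 1.93 mM.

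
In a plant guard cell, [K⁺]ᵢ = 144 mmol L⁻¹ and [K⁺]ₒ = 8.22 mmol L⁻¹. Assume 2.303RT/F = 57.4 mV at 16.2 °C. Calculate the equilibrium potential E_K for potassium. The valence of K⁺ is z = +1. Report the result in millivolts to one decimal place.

E = (57.4/z) · log₁₀([K⁺]_out/[K⁺]_in) with z = +1.
= (57.4/1) · log₁₀(8.22/144) = 57.40 · log₁₀(0.05708)
= 57.40 · (-1.2435) = -71.38 mV

-71.4 mV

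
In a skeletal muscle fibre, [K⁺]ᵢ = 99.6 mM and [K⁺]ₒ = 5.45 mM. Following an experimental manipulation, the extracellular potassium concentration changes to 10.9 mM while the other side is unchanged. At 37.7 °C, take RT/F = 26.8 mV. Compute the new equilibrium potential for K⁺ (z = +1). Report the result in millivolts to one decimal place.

After the shift: [K⁺]_out = 10.9, [K⁺]_in = 99.6 mM.
E_new = (26.8/1)·ln(10.9/99.6) = 26.80 · (-2.2124) = -59.29 mV

-59.3 mV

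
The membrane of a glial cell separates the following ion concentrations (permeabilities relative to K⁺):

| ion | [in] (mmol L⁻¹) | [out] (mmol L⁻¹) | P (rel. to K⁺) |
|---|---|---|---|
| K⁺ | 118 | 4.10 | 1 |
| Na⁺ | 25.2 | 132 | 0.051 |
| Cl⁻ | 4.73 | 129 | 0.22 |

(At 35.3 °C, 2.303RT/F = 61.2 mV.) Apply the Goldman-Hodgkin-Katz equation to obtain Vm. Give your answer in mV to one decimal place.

Vm = 61.2 · log₁₀[(Σ P·[cation]ₒ + Σ P·[anion]ᵢ) / (Σ P·[cation]ᵢ + Σ P·[anion]ₒ)]
Numerator = 1×4.10 + 0.051×132 + 0.22×4.73 = 11.87
Denominator = 1×118 + 0.051×25.2 + 0.22×129 = 147.7
Vm = 61.2 · log₁₀(0.080402) = 61.2 × (-1.0947) = -67.00 mV

-67.0 mV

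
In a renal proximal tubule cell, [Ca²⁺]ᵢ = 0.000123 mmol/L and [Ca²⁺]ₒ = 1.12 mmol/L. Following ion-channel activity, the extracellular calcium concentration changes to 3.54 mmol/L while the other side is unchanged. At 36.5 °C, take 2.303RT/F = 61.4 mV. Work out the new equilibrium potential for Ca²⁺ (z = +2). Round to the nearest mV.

After the shift: [Ca²⁺]_out = 3.54, [Ca²⁺]_in = 0.000123 mmol/L.
E_new = (61.4/2)·log₁₀(3.54/0.000123) = 30.70 · (4.4591) = 136.89 mV

137 mV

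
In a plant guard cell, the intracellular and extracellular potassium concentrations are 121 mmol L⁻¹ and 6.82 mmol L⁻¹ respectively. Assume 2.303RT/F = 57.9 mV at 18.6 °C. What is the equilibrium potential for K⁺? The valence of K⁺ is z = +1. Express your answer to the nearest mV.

E = (57.9/z) · log₁₀([K⁺]_out/[K⁺]_in) with z = +1.
= (57.9/1) · log₁₀(6.82/121) = 57.90 · log₁₀(0.05636)
= 57.90 · (-1.2490) = -72.32 mV

-72 mV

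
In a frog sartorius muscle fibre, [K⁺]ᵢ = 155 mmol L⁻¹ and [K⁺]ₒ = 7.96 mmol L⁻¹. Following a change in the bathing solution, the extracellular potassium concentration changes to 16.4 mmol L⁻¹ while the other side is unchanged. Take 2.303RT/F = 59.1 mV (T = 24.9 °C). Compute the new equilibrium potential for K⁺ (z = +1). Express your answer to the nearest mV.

After the shift: [K⁺]_out = 16.4, [K⁺]_in = 155 mmol L⁻¹.
E_new = (59.1/1)·log₁₀(16.4/155) = 59.10 · (-0.9755) = -57.65 mV

-58 mV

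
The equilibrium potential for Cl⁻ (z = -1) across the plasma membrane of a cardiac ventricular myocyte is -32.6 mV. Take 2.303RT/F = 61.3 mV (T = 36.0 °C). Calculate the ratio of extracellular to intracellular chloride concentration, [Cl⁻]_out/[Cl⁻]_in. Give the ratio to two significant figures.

log₁₀([out]/[in]) = E·z/(61.3) = -32.6 × -1 / 61.3 = 0.5318
[out]/[in] = 10^(0.5318) = 3.403

3.4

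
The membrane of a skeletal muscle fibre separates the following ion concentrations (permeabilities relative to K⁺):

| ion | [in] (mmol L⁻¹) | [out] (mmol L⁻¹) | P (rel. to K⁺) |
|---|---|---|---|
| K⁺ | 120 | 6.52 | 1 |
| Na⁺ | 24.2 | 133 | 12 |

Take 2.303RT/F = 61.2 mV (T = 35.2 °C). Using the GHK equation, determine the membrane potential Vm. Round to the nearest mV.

Vm = 61.2 · log₁₀[(Σ P·[cation]ₒ + Σ P·[anion]ᵢ) / (Σ P·[cation]ᵢ + Σ P·[anion]ₒ)]
Numerator = 1×6.52 + 12×133 = 1603
Denominator = 1×120 + 12×24.2 = 410.4
Vm = 61.2 · log₁₀(3.9048) = 61.2 × (0.5916) = 36.21 mV

36 mV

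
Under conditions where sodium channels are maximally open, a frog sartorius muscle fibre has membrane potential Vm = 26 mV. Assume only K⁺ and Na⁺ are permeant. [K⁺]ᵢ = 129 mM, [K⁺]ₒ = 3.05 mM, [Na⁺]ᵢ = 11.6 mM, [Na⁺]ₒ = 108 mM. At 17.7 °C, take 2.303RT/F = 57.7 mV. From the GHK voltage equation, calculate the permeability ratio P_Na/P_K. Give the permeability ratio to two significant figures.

4.8

Let α = P_Na/P_K. GHK: Vm = 57.7·log₁₀[(Kₒ + α·Naₒ)/(Kᵢ + α·Naᵢ)].
10^(Vm/57.7) = 10^(26.0/57.7) = 2.8223
So 2.8223·(Kᵢ + α·Naᵢ) = Kₒ + α·Naₒ → α = (2.8223·129.0 − 3.05) / (108.0 − 2.8223·11.6)
α = (364.1 − 3.05) / (108.0 − 32.74) = 361/75.26 = 4.797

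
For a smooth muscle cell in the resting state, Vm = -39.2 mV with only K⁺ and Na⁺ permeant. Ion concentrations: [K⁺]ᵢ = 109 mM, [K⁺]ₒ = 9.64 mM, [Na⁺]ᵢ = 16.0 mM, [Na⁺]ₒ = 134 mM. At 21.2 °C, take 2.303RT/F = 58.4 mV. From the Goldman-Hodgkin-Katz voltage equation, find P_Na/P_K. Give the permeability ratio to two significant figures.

Let α = P_Na/P_K. GHK: Vm = 58.4·log₁₀[(Kₒ + α·Naₒ)/(Kᵢ + α·Naᵢ)].
10^(Vm/58.4) = 10^(-39.2/58.4) = 0.21319
So 0.21319·(Kᵢ + α·Naᵢ) = Kₒ + α·Naₒ → α = (0.21319·109.0 − 9.64) / (134.0 − 0.21319·16.0)
α = (23.24 − 9.64) / (134.0 − 3.411) = 13.6/130.6 = 0.1041

0.10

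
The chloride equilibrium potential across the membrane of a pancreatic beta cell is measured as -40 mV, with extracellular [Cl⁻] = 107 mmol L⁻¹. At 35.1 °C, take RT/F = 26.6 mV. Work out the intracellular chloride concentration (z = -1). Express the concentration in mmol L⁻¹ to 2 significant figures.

24 mmol L⁻¹

Nernst: E = (26.6/-1) · ln([out]/[in]), so ln([out]/[in]) = -40.0 × -1 / 26.6 = 1.5038.
[out]/[in] = e^(1.5038) = 4.499.
[in] = 107 / 4.499 = 23.79 mmol L⁻¹.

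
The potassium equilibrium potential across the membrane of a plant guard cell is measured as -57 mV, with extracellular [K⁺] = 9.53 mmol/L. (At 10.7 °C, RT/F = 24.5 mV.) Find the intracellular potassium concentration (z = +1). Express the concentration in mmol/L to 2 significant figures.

98 mmol/L

Nernst: E = (24.5/1) · ln([out]/[in]), so ln([out]/[in]) = -57.0 × 1 / 24.5 = -2.3265.
[out]/[in] = e^(-2.3265) = 0.09763.
[in] = 9.53 / 0.09763 = 97.61 mmol/L.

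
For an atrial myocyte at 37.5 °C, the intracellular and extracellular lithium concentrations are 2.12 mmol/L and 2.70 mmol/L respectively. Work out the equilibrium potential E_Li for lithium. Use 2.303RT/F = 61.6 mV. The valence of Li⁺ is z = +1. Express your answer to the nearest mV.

E = (61.6/z) · log₁₀([Li⁺]_out/[Li⁺]_in) with z = +1.
= (61.6/1) · log₁₀(2.70/2.12) = 61.60 · log₁₀(1.274)
= 61.60 · (0.1050) = 6.47 mV

6 mV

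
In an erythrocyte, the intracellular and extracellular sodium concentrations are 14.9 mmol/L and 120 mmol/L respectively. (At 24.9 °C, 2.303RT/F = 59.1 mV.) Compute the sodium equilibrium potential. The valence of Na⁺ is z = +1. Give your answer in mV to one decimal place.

53.5 mV

E = (59.1/z) · log₁₀([Na⁺]_out/[Na⁺]_in) with z = +1.
= (59.1/1) · log₁₀(120/14.9) = 59.10 · log₁₀(8.054)
= 59.10 · (0.9060) = 53.54 mV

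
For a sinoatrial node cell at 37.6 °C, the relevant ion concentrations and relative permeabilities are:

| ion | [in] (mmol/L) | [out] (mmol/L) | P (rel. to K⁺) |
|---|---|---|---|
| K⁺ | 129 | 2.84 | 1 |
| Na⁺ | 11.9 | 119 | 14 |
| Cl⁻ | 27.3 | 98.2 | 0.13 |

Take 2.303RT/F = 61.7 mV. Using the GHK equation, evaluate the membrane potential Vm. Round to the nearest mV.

Vm = 61.7 · log₁₀[(Σ P·[cation]ₒ + Σ P·[anion]ᵢ) / (Σ P·[cation]ᵢ + Σ P·[anion]ₒ)]
Numerator = 1×2.84 + 14×119 + 0.13×27.3 = 1672
Denominator = 1×129 + 14×11.9 + 0.13×98.2 = 308.4
Vm = 61.7 · log₁₀(5.4234) = 61.7 × (0.7343) = 45.30 mV

45 mV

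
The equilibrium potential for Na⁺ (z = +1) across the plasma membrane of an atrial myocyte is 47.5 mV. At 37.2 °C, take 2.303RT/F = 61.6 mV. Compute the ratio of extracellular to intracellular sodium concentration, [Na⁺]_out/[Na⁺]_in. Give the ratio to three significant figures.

5.90

log₁₀([out]/[in]) = E·z/(61.6) = 47.5 × 1 / 61.6 = 0.7711
[out]/[in] = 10^(0.7711) = 5.903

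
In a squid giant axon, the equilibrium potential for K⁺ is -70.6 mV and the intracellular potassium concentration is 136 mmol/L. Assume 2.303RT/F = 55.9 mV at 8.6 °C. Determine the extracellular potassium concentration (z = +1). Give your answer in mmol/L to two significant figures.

7.4 mmol/L

Nernst: E = (55.9/1) · log₁₀([out]/[in]), so log₁₀([out]/[in]) = -70.6 × 1 / 55.9 = -1.2630.
[out]/[in] = 10^(-1.2630) = 0.05458.
[out] = 0.05458 × 136 = 7.423 mmol/L.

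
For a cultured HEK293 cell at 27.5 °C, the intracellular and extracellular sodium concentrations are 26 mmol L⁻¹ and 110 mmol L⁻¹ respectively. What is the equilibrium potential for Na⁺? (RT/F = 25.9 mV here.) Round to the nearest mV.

E = (25.9/z) · ln([Na⁺]_out/[Na⁺]_in) with z = +1.
= (25.9/1) · ln(110/26) = 25.90 · ln(4.231)
= 25.90 · (1.4424) = 37.36 mV

37 mV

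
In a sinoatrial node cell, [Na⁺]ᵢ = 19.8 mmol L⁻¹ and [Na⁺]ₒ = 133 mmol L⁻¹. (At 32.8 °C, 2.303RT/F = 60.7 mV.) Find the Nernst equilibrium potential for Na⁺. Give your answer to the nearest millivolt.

E = (60.7/z) · log₁₀([Na⁺]_out/[Na⁺]_in) with z = +1.
= (60.7/1) · log₁₀(133/19.8) = 60.70 · log₁₀(6.717)
= 60.70 · (0.8272) = 50.21 mV

50 mV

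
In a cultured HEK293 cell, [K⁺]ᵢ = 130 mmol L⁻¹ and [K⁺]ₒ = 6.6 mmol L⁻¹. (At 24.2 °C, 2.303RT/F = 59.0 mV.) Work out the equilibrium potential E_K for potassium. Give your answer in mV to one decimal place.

-76.4 mV

E = (59.0/z) · log₁₀([K⁺]_out/[K⁺]_in) with z = +1.
= (59.0/1) · log₁₀(6.6/130) = 59.00 · log₁₀(0.05077)
= 59.00 · (-1.2944) = -76.37 mV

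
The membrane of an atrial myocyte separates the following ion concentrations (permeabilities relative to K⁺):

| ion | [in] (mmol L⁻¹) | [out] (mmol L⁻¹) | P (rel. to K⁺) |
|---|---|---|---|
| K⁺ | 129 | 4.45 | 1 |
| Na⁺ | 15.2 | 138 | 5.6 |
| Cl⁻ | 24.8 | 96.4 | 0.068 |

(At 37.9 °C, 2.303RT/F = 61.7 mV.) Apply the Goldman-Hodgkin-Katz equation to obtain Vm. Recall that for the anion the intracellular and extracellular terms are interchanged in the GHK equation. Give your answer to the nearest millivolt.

34 mV

Vm = 61.7 · log₁₀[(Σ P·[cation]ₒ + Σ P·[anion]ᵢ) / (Σ P·[cation]ᵢ + Σ P·[anion]ₒ)]
Numerator = 1×4.45 + 5.6×138 + 0.068×24.8 = 778.9
Denominator = 1×129 + 5.6×15.2 + 0.068×96.4 = 220.7
Vm = 61.7 · log₁₀(3.5298) = 61.7 × (0.5477) = 33.80 mV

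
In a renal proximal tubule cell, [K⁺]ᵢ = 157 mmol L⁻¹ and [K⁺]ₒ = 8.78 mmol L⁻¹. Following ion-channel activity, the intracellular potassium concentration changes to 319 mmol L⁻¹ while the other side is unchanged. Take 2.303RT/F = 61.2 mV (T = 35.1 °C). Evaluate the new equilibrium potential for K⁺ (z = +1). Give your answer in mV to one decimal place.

-95.5 mV

After the shift: [K⁺]_out = 8.78, [K⁺]_in = 319 mmol L⁻¹.
E_new = (61.2/1)·log₁₀(8.78/319) = 61.20 · (-1.5603) = -95.49 mV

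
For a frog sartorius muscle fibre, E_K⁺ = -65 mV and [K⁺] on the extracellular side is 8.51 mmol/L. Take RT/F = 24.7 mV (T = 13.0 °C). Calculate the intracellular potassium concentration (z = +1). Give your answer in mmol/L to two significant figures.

Nernst: E = (24.7/1) · ln([out]/[in]), so ln([out]/[in]) = -65.0 × 1 / 24.7 = -2.6316.
[out]/[in] = e^(-2.6316) = 0.07196.
[in] = 8.51 / 0.07196 = 118.3 mmol/L.

120 mmol/L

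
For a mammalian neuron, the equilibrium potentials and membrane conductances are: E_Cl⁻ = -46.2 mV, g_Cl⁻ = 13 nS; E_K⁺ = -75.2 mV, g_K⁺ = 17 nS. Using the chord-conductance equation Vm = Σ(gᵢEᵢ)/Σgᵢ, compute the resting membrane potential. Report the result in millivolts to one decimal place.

-62.6 mV

Σ gᵢEᵢ = 13·(-46.2) + 17·(-75.2) = -1879.00
Σ gᵢ = 13 + 17 = 30
Vm = -1879.00 / 30 = -62.63 mV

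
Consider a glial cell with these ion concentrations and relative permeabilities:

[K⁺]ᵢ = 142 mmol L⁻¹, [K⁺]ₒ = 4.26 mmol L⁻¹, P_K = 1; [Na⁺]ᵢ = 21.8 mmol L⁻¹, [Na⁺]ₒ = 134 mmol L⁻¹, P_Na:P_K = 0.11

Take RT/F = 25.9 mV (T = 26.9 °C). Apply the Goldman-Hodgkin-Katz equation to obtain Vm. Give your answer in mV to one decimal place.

-52.5 mV

Vm = 25.9 · ln[(Σ P·[cation]ₒ + Σ P·[anion]ᵢ) / (Σ P·[cation]ᵢ + Σ P·[anion]ₒ)]
Numerator = 1×4.26 + 0.11×134 = 19
Denominator = 1×142 + 0.11×21.8 = 144.4
Vm = 25.9 · ln(0.13158) = 25.9 × (-2.0281) = -52.53 mV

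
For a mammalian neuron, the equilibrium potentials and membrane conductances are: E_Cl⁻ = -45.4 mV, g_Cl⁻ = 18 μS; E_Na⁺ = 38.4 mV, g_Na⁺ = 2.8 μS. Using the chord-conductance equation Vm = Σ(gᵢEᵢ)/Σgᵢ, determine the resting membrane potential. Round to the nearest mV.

Σ gᵢEᵢ = 18·(-45.4) + 2.8·(38.4) = -709.68
Σ gᵢ = 18 + 2.8 = 20.8
Vm = -709.68 / 20.8 = -34.12 mV

-34 mV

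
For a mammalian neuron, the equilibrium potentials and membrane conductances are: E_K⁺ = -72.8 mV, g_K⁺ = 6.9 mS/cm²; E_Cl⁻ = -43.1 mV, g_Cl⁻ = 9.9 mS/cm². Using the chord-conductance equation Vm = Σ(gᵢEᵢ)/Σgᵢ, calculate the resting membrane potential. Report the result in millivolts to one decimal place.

Σ gᵢEᵢ = 6.9·(-72.8) + 9.9·(-43.1) = -929.01
Σ gᵢ = 6.9 + 9.9 = 16.8
Vm = -929.01 / 16.8 = -55.30 mV

-55.3 mV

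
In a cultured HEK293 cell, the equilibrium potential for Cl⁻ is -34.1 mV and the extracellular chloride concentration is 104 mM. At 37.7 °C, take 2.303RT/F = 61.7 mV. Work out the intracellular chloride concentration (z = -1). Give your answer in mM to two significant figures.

29 mM

Nernst: E = (61.7/-1) · log₁₀([out]/[in]), so log₁₀([out]/[in]) = -34.1 × -1 / 61.7 = 0.5527.
[out]/[in] = 10^(0.5527) = 3.57.
[in] = 104 / 3.57 = 29.13 mM.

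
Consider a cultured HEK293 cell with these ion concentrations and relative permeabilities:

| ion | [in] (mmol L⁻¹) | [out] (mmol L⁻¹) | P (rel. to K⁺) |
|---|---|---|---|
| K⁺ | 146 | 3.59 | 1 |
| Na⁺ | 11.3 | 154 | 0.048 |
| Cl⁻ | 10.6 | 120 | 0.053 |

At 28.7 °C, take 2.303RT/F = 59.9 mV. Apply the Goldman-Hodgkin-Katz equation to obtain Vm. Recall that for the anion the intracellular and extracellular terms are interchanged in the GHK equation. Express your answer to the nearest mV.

Vm = 59.9 · log₁₀[(Σ P·[cation]ₒ + Σ P·[anion]ᵢ) / (Σ P·[cation]ᵢ + Σ P·[anion]ₒ)]
Numerator = 1×3.59 + 0.048×154 + 0.053×10.6 = 11.54
Denominator = 1×146 + 0.048×11.3 + 0.053×120 = 152.9
Vm = 59.9 · log₁₀(0.075498) = 59.9 × (-1.1221) = -67.21 mV

-67 mV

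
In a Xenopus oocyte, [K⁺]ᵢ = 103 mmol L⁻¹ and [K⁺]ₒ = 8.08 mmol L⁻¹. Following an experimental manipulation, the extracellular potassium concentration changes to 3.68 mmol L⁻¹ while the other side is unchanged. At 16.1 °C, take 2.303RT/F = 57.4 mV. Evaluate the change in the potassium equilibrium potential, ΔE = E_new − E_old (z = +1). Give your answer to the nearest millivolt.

-20 mV

E_old = (57.4/1)·log₁₀(8.08/103) = -63.45 mV
E_new = (57.4/1)·log₁₀(3.68/103) = -83.06 mV
ΔE = -83.06 − (-63.45) = -19.61 mV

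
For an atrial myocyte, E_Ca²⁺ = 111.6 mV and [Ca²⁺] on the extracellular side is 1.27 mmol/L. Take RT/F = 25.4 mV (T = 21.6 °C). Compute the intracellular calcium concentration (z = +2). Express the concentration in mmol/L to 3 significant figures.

Nernst: E = (25.4/2) · ln([out]/[in]), so ln([out]/[in]) = 111.6 × 2 / 25.4 = 8.7874.
[out]/[in] = e^(8.7874) = 6551.
[in] = 1.27 / 6551 = 0.0001939 mmol/L.

0.000194 mmol/L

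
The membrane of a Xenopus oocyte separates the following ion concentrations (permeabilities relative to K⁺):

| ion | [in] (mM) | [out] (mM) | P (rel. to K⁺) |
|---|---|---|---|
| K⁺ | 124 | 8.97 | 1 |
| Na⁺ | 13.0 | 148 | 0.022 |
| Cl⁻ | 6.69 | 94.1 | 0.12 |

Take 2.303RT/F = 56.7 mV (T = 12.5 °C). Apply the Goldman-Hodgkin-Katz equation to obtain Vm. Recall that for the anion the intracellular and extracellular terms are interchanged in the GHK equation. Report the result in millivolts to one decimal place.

-57.7 mV

Vm = 56.7 · log₁₀[(Σ P·[cation]ₒ + Σ P·[anion]ᵢ) / (Σ P·[cation]ᵢ + Σ P·[anion]ₒ)]
Numerator = 1×8.97 + 0.022×148 + 0.12×6.69 = 13.03
Denominator = 1×124 + 0.022×13.0 + 0.12×94.1 = 135.6
Vm = 56.7 · log₁₀(0.096098) = 56.7 × (-1.0173) = -57.68 mV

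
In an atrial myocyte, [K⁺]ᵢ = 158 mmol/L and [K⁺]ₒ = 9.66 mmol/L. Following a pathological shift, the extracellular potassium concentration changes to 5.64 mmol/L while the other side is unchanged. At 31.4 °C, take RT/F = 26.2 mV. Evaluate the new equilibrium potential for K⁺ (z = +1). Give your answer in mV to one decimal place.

-87.3 mV

After the shift: [K⁺]_out = 5.64, [K⁺]_in = 158 mmol/L.
E_new = (26.2/1)·ln(5.64/158) = 26.20 · (-3.3327) = -87.32 mV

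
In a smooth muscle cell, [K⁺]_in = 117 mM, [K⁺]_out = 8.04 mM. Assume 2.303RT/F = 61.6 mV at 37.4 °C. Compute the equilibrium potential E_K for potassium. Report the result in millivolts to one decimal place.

E = (61.6/z) · log₁₀([K⁺]_out/[K⁺]_in) with z = +1.
= (61.6/1) · log₁₀(8.04/117) = 61.60 · log₁₀(0.06872)
= 61.60 · (-1.1629) = -71.64 mV

-71.6 mV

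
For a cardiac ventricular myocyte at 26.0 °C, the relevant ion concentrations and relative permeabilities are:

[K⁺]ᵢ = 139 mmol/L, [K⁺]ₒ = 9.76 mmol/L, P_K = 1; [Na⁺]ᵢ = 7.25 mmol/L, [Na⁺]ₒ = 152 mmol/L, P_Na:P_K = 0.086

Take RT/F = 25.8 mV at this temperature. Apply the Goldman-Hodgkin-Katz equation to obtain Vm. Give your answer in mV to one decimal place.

Vm = 25.8 · ln[(Σ P·[cation]ₒ + Σ P·[anion]ᵢ) / (Σ P·[cation]ᵢ + Σ P·[anion]ₒ)]
Numerator = 1×9.76 + 0.086×152 = 22.83
Denominator = 1×139 + 0.086×7.25 = 139.6
Vm = 25.8 · ln(0.16353) = 25.8 × (-1.8108) = -46.72 mV

-46.7 mV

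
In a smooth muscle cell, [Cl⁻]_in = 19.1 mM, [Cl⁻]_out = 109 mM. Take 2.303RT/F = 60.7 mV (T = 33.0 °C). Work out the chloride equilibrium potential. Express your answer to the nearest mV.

E = (60.7/z) · log₁₀([Cl⁻]_out/[Cl⁻]_in) with z = -1.
For an anion, dividing by z = -1 reverses the sign.
= (60.7/-1) · log₁₀(109/19.1) = -60.70 · log₁₀(5.707)
= -60.70 · (0.7564) = -45.91 mV

-46 mV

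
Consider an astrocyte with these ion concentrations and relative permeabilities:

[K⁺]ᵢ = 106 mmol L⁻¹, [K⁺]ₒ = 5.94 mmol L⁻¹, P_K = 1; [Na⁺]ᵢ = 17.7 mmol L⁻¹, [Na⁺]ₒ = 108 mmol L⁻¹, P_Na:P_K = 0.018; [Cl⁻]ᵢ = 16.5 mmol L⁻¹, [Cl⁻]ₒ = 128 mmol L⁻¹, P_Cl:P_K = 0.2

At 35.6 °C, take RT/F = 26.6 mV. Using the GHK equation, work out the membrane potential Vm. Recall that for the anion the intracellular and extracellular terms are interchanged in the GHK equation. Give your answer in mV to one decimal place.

Vm = 26.6 · ln[(Σ P·[cation]ₒ + Σ P·[anion]ᵢ) / (Σ P·[cation]ᵢ + Σ P·[anion]ₒ)]
Numerator = 1×5.94 + 0.018×108 + 0.2×16.5 = 11.18
Denominator = 1×106 + 0.018×17.7 + 0.2×128 = 131.9
Vm = 26.6 · ln(0.08478) = 26.6 × (-2.4677) = -65.64 mV

-65.6 mV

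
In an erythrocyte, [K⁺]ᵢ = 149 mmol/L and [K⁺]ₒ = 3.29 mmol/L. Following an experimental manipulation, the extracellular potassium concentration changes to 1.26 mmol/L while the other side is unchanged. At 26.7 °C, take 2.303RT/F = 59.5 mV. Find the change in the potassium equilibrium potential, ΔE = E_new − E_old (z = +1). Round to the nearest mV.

-25 mV

E_old = (59.5/1)·log₁₀(3.29/149) = -98.53 mV
E_new = (59.5/1)·log₁₀(1.26/149) = -123.33 mV
ΔE = -123.33 − (-98.53) = -24.80 mV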